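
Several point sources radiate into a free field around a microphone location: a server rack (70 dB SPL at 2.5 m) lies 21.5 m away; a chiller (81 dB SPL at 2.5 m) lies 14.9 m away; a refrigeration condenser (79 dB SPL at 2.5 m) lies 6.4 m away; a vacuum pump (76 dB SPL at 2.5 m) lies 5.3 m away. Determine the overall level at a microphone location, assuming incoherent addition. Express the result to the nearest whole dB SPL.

74 dB SPL

Propagate each source to the receiver with L = L_ref − 20·log₁₀(r/r_ref), then add intensities.
server rack: 70 − 20·log₁₀(21.5/2.5) = 70 − 18.69 = 51.31 dB SPL.
chiller: 81 − 20·log₁₀(14.9/2.5) = 81 − 15.50 = 65.50 dB SPL.
refrigeration condenser: 79 − 20·log₁₀(6.4/2.5) = 79 − 8.16 = 70.84 dB SPL.
vacuum pump: 76 − 20·log₁₀(5.3/2.5) = 76 − 6.53 = 69.47 dB SPL.
Σ 10^(L/10) = 2.466e+07 → L_total = 10·log₁₀(2.466e+07) = 73.92 dB SPL.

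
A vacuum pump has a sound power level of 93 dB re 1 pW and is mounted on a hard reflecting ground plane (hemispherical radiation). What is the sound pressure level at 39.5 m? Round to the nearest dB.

L_p = L_w − 10·log₁₀(2π·r²) with r = 39.5 m.
2π·r² = 9803 m², 10·log₁₀ of that is 39.914 dB.
L_p = 93 − 39.914 = 53.09 dB.

53 dB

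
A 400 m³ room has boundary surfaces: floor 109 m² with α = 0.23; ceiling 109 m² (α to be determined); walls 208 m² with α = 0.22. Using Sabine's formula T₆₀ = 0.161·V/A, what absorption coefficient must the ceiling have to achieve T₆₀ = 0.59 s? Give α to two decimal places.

A = 0.161·V/T₆₀ = 0.161·400/0.59 = 109.15 m² sabins.
Absorption from the other surfaces = 109·0.23 + 208·0.22 = 70.83 m², so the ceiling must supply 38.32 m² over 109 m².
α = 38.32/109 = 0.352.

0.35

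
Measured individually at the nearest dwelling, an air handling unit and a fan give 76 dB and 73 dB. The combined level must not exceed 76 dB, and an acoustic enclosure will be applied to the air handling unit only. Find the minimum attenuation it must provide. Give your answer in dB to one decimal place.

Fixed contribution from the other source: Σ 10^(L/10) = 10^(73/10) = 1.995e+07 (73.00 dB).
The limit corresponds to 10^(76/10) = 3.981e+07; subtracting the fixed part leaves 1.986e+07 for the air handling unit, i.e. 72.98 dB.
Required insertion loss = 76 − 72.98 = 3.02 dB.

3.0 dB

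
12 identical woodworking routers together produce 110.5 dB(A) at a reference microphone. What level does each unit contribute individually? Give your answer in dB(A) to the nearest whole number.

Dividing the total intensity by 12 lowers the level by 10·log₁₀ 12 = 10.792 dB: L₁ = 110.5 − 10.792.

100 dB(A)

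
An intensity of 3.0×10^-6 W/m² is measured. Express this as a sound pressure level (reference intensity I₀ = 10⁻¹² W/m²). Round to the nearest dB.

L = 10·log₁₀(I/I₀) = 10·log₁₀(3.0×10^-6/10⁻¹²) = 10·log₁₀(3.0×10^6).
L = 10·(0.4771 + 6) = 64.77 dB.

65 dB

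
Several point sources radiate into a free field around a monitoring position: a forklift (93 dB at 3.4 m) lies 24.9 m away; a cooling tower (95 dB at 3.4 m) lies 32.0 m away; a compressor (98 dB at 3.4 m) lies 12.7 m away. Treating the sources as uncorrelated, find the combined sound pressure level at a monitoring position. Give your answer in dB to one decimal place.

Apply inverse-square spreading to bring every level to the receiver, then sum 10^(L/10).
forklift: 93 − 20·log₁₀(24.9/3.4) = 93 − 17.29 = 75.71 dB.
cooling tower: 95 − 20·log₁₀(32.0/3.4) = 95 − 19.47 = 75.53 dB.
compressor: 98 − 20·log₁₀(12.7/3.4) = 98 − 11.45 = 86.55 dB.
Σ 10^(L/10) = 5.251e+08 → L_total = 10·log₁₀(5.251e+08) = 87.20 dB.

87.2 dB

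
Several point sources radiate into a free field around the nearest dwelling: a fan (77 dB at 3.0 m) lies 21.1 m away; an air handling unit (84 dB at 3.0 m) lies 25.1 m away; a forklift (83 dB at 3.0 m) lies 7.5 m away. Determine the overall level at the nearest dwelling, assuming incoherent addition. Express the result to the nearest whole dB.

Apply inverse-square spreading to bring every level to the receiver, then sum 10^(L/10).
fan: 77 − 20·log₁₀(21.1/3.0) = 77 − 16.94 = 60.06 dB.
air handling unit: 84 − 20·log₁₀(25.1/3.0) = 84 − 18.45 = 65.55 dB.
forklift: 83 − 20·log₁₀(7.5/3.0) = 83 − 7.96 = 75.04 dB.
Σ 10^(L/10) = 3.653e+07 → L_total = 10·log₁₀(3.653e+07) = 75.63 dB.

76 dB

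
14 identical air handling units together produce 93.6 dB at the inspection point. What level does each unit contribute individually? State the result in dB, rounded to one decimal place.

For N identical incoherent sources L_total = L₁ + 10·log₁₀ N, so L₁ = 93.6 − 10·log₁₀(14) = 93.6 − 11.461.

82.1 dB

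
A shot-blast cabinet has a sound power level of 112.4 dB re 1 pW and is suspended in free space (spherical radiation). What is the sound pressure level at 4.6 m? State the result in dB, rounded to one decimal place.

88.2 dB

Free-field spherical radiation: L_p = L_w − 10·log₁₀(4π·r²), r = 4.6 m.
4π·r² = 265.9 m², 10·log₁₀ of that is 24.247 dB.
L_p = 112.4 − 24.247 = 88.15 dB.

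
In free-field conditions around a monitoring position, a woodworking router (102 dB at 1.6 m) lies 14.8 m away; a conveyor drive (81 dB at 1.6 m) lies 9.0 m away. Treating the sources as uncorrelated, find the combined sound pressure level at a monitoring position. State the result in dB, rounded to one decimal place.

Apply inverse-square spreading to bring every level to the receiver, then sum 10^(L/10).
woodworking router: 102 − 20·log₁₀(14.8/1.6) = 102 − 19.32 = 82.68 dB.
conveyor drive: 81 − 20·log₁₀(9.0/1.6) = 81 − 15.00 = 66.00 dB.
Σ 10^(L/10) = 1.892e+08 → L_total = 10·log₁₀(1.892e+08) = 82.77 dB.

82.8 dB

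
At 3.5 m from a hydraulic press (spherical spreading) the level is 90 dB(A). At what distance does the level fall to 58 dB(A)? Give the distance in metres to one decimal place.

Point-source spreading drops the level by 20·log₁₀(r₂/r₁); inverting, r₂/r₁ = 10^(ΔL/20).
r₂ = 3.5·10^((90−58)/20) = 3.5·10^(32.0/20) = 139.34 m.

139.3 m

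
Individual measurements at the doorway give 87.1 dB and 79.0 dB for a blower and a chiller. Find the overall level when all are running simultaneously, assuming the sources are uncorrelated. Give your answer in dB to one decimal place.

87.7 dB

For uncorrelated sources the intensities add, so convert each level to linear form, sum, and take 10·log₁₀ of the total.
Σ 10^(L/10) = 10^(87.1/10) + 10^(79.0/10) = 5.923e+08.
L_total = 10·log₁₀(5.923e+08) = 87.73 dB.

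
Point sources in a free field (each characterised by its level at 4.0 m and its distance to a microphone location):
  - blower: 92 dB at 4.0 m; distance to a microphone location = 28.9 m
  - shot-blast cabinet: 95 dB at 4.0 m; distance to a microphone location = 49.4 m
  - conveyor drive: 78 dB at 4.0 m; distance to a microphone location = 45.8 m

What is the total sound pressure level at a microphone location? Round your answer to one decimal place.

Apply inverse-square spreading to bring every level to the receiver, then sum 10^(L/10).
blower: 92 − 20·log₁₀(28.9/4.0) = 92 − 17.18 = 74.82 dB.
shot-blast cabinet: 95 − 20·log₁₀(49.4/4.0) = 95 − 21.83 = 73.17 dB.
conveyor drive: 78 − 20·log₁₀(45.8/4.0) = 78 − 21.18 = 56.82 dB.
Σ 10^(L/10) = 5.158e+07 → L_total = 10·log₁₀(5.158e+07) = 77.12 dB.

77.1 dB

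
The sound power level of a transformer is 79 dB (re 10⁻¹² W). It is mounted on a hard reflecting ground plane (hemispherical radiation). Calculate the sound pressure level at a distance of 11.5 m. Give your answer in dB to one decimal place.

L_p = L_w − 10·log₁₀(2π·r²) with r = 11.5 m.
2π·r² = 831 m², 10·log₁₀ of that is 29.196 dB.
L_p = 79 − 29.196 = 49.80 dB.

49.8 dB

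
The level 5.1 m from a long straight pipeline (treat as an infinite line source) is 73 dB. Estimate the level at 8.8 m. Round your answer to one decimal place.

For a line source, L₂ = L₁ − 10·log₁₀(r₂/r₁).
L₂ = 73 − 10·log₁₀(8.8/5.1) = 73 − 2.369 = 70.63 dB.

70.6 dB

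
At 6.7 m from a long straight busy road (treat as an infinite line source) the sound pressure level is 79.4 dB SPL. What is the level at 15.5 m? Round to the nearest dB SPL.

Line-source attenuation: ΔL = 10·log₁₀(r₂/r₁) = 10·log₁₀(15.5/6.7) = 3.643 dB.
L₂ = 79.4 − 10·log₁₀(15.5/6.7) = 79.4 − 3.643 = 75.76 dB SPL.

76 dB SPL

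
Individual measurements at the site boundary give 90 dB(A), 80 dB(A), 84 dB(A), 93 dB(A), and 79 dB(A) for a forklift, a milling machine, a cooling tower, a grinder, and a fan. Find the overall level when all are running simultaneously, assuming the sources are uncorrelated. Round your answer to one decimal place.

For uncorrelated sources the intensities add, so convert each level to linear form, sum, and take 10·log₁₀ of the total.
Σ 10^(L/10) = 10^(90/10) + 10^(80/10) + 10^(84/10) + 10^(93/10) + 10^(79/10) = 3.426e+09.
L_total = 10·log₁₀(3.426e+09) = 95.35 dB(A).

95.3 dB(A)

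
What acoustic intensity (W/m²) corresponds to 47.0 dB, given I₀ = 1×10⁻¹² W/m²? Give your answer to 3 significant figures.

5.01e-08 W/m²

L = 10·log₁₀(I/I₀) ⇒ I = I₀·10^(L/10) = 10⁻¹² × 10^4.70.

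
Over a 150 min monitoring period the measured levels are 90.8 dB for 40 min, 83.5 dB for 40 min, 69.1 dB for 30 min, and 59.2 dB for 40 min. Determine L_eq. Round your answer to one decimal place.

85.8 dB

L_eq = 10·log₁₀[(1/T)·Σ tᵢ·10^(Lᵢ/10)] with T = 150 min.
Σ tᵢ·10^(Lᵢ/10) = 40·10^(90.8/10) + 40·10^(83.5/10) + 30·10^(69.1/10) + 40·10^(59.2/10) = 5.732e+10.
L_eq = 10·log₁₀(5.732e+10/150) = 85.82 dB.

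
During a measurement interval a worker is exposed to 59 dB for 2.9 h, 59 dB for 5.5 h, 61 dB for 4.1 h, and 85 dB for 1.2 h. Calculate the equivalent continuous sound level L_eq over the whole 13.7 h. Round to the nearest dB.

Weight each interval's intensity by its duration and average over T = 13.7 h:
Σ tᵢ·10^(Lᵢ/10) = 2.9·10^(59/10) + 5.5·10^(59/10) + 4.1·10^(61/10) + 1.2·10^(85/10) = 3.913e+08.
L_eq = 10·log₁₀(3.913e+08/13.7) = 74.56 dB.

75 dB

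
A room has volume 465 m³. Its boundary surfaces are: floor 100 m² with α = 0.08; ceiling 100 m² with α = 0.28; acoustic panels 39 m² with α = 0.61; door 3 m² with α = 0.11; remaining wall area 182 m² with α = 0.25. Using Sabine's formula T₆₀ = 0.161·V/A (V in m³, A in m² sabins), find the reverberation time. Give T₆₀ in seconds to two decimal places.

Summing Sᵢαᵢ: 100·0.08 + 100·0.28 + 39·0.61 + 3·0.11 + 182·0.25 = 105.62 m².
T₆₀ = 0.161·V/A = 0.161·465/105.62 = 0.709 s.

0.71 s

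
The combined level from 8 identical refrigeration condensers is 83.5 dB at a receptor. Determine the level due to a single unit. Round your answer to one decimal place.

For N identical incoherent sources L_total = L₁ + 10·log₁₀ N, so L₁ = 83.5 − 10·log₁₀(8) = 83.5 − 9.031.

74.5 dB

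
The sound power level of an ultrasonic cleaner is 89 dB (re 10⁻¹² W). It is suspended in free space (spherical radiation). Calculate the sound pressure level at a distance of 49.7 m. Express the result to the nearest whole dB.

Free-field spherical radiation: L_p = L_w − 10·log₁₀(4π·r²), r = 49.7 m.
4π·r² = 3.104e+04 m², 10·log₁₀ of that is 44.919 dB.
L_p = 89 − 44.919 = 44.08 dB.

44 dB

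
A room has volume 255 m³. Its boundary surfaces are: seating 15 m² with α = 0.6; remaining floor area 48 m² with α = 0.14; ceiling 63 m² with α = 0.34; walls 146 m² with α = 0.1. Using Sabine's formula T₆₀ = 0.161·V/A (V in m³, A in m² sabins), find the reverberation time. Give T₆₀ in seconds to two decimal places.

0.79 s

Total absorption A = 15·0.6 + 48·0.14 + 63·0.34 + 146·0.1 = 51.74 m² sabins.
T₆₀ = 0.161·V/A = 0.161·255/51.74 = 0.793 s.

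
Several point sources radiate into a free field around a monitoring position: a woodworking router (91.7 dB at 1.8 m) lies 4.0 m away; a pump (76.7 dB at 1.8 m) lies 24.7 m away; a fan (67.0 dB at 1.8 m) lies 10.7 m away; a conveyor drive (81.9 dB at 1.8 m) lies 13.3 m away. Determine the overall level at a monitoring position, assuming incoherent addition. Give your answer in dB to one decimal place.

84.8 dB

Propagate each source to the receiver with L = L_ref − 20·log₁₀(r/r_ref), then add intensities.
woodworking router: 91.7 − 20·log₁₀(4.0/1.8) = 91.7 − 6.94 = 84.76 dB.
pump: 76.7 − 20·log₁₀(24.7/1.8) = 76.7 − 22.75 = 53.95 dB.
fan: 67.0 − 20·log₁₀(10.7/1.8) = 67.0 − 15.48 = 51.52 dB.
conveyor drive: 81.9 − 20·log₁₀(13.3/1.8) = 81.9 − 17.37 = 64.53 dB.
Σ 10^(L/10) = 3.027e+08 → L_total = 10·log₁₀(3.027e+08) = 84.81 dB.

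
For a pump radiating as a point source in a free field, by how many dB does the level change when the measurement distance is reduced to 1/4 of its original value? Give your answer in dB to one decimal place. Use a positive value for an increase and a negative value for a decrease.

+12.0 dB

With spherical spreading the level changes by −20·log₁₀(r₂/r₁).
ΔL = −20·log₁₀(0.25) = +12.04 dB.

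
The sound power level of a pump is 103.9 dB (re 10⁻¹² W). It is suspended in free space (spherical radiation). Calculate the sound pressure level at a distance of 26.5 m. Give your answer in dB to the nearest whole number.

64 dB

Free-field spherical radiation: L_p = L_w − 10·log₁₀(4π·r²), r = 26.5 m.
4π·r² = 8825 m², 10·log₁₀ of that is 39.457 dB.
L_p = 103.9 − 39.457 = 64.44 dB.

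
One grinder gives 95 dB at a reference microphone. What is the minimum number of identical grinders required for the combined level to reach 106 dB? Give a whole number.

13

N identical sources give L₁ + 10·log₁₀ N, so require 10·log₁₀ N ≥ 106 − 95 = 11.0 dB.
N ≥ 10^(11.0/10) = 12.589, so N = 13.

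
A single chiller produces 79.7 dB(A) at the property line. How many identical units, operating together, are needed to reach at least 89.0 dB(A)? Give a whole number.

The shortfall is 89.0 − 79.7 = 9.3 dB, and N units add 10·log₁₀ N, so need 10·log₁₀ N ≥ 9.3.
N ≥ 10^(9.3/10) = 8.511, so N = 9.

9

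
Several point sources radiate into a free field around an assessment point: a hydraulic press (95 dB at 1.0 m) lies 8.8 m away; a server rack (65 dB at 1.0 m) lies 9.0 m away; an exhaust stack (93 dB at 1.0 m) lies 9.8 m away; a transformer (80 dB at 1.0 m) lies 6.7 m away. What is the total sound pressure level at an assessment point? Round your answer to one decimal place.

78.1 dB

First find each source's level at the receiver (point-source: −20·log₁₀(r/r_ref)), then combine on an intensity basis.
hydraulic press: 95 − 20·log₁₀(8.8/1.0) = 95 − 18.89 = 76.11 dB.
server rack: 65 − 20·log₁₀(9.0/1.0) = 65 − 19.08 = 45.92 dB.
exhaust stack: 93 − 20·log₁₀(9.8/1.0) = 93 − 19.82 = 73.18 dB.
transformer: 80 − 20·log₁₀(6.7/1.0) = 80 − 16.52 = 63.48 dB.
Σ 10^(L/10) = 6.388e+07 → L_total = 10·log₁₀(6.388e+07) = 78.05 dB.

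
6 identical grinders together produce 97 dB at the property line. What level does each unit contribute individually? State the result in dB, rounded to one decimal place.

6 equal contributions raise the level by 10·log₁₀ 6 = 7.782 dB, so each unit alone gives 97 − 7.782.

89.2 dB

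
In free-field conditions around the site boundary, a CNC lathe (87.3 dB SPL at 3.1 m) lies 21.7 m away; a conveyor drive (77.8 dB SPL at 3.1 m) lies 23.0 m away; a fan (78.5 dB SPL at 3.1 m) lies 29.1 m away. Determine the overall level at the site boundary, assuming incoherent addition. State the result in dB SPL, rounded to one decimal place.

First find each source's level at the receiver (point-source: −20·log₁₀(r/r_ref)), then combine on an intensity basis.
CNC lathe: 87.3 − 20·log₁₀(21.7/3.1) = 87.3 − 16.90 = 70.40 dB SPL.
conveyor drive: 77.8 − 20·log₁₀(23.0/3.1) = 77.8 − 17.41 = 60.39 dB SPL.
fan: 78.5 − 20·log₁₀(29.1/3.1) = 78.5 − 19.45 = 59.05 dB SPL.
Σ 10^(L/10) = 1.286e+07 → L_total = 10·log₁₀(1.286e+07) = 71.09 dB SPL.

71.1 dB SPL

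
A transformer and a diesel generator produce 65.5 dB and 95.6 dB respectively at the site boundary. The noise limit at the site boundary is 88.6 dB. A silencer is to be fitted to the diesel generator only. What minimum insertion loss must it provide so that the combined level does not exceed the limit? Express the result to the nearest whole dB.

7 dB

Fixed contribution from the other source: Σ 10^(L/10) = 10^(65.5/10) = 3.548e+06 (65.50 dB).
To meet 88.6 dB overall, the treated diesel generator may contribute at most 10^(88.6/10) − 3.548e+06 = 7.209e+08, i.e. 88.58 dB.
Required insertion loss = 95.6 − 88.58 = 7.02 dB.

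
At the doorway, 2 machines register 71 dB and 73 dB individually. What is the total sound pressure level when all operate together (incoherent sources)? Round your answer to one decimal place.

75.1 dB

For uncorrelated sources the intensities add, so convert each level to linear form, sum, and take 10·log₁₀ of the total.
Σ 10^(L/10) = 10^(71/10) + 10^(73/10) = 3.254e+07.
L_total = 10·log₁₀(3.254e+07) = 75.12 dB.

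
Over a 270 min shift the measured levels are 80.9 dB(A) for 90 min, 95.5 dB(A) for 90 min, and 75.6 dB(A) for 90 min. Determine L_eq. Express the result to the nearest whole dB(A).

The energy average is taken in the linear domain: L_eq = 10·log₁₀[(Σ tᵢ·10^(Lᵢ/10))/T], T = 270 min.
Σ tᵢ·10^(Lᵢ/10) = 90·10^(80.9/10) + 90·10^(95.5/10) + 90·10^(75.6/10) = 3.337e+11.
L_eq = 10·log₁₀(3.337e+11/270) = 90.92 dB(A).

91 dB(A)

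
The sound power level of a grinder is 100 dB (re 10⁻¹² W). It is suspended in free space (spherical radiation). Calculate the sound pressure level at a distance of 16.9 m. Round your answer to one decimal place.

64.5 dB

L_p = L_w − 10·log₁₀(4π·r²) with r = 16.9 m.
4π·r² = 3589 m², 10·log₁₀ of that is 35.550 dB.
L_p = 100 − 35.550 = 64.45 dB.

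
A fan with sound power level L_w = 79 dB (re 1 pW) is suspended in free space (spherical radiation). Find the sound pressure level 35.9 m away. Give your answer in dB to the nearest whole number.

L_p = L_w − 10·log₁₀(4π·r²) with r = 35.9 m.
4π·r² = 1.62e+04 m², 10·log₁₀ of that is 42.094 dB.
L_p = 79 − 42.094 = 36.91 dB.

37 dB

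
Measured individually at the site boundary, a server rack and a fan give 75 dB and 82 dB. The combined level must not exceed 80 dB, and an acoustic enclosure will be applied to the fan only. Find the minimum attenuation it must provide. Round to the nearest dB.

Fixed contribution from the other source: Σ 10^(L/10) = 10^(75/10) = 3.162e+07 (75.00 dB).
The limit corresponds to 10^(80/10) = 1.000e+08; subtracting the fixed part leaves 6.838e+07 for the fan, i.e. 78.35 dB.
So the fan must be reduced from 82 to 78.35 dB: IL = 3.65 dB.

4 dB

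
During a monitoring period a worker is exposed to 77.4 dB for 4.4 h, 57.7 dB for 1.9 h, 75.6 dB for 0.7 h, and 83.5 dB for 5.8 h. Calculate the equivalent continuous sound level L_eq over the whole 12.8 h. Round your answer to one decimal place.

The energy average is taken in the linear domain: L_eq = 10·log₁₀[(Σ tᵢ·10^(Lᵢ/10))/T], T = 12.8 h.
Σ tᵢ·10^(Lᵢ/10) = 4.4·10^(77.4/10) + 1.9·10^(57.7/10) + 0.7·10^(75.6/10) + 5.8·10^(83.5/10) = 1.567e+09.
L_eq = 10·log₁₀(1.567e+09/12.8) = 80.88 dB.

80.9 dB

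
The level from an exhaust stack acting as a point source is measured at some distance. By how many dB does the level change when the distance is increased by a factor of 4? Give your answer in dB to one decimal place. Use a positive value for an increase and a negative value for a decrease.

Point-source spreading: ΔL = −20·log₁₀(r₂/r₁).
ΔL = −20·log₁₀(4) = -12.04 dB.

-12.0 dB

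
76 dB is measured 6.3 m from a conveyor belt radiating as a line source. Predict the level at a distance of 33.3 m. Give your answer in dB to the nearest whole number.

69 dB

For a line source, L₂ = L₁ − 10·log₁₀(r₂/r₁).
L₂ = 76 − 10·log₁₀(33.3/6.3) = 76 − 7.231 = 68.77 dB.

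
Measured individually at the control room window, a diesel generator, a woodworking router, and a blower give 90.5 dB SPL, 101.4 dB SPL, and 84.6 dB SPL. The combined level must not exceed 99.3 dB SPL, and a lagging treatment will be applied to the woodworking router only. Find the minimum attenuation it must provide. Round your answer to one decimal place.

2.9 dB

The untreated sources together contribute 10^(90.5/10) + 10^(84.6/10) = 1.410e+09, i.e. 91.49 dB SPL.
The limit corresponds to 10^(99.3/10) = 8.511e+09; subtracting the fixed part leaves 7.101e+09 for the woodworking router, i.e. 98.51 dB SPL.
So the woodworking router must be reduced from 101.4 to 98.51 dB SPL: IL = 2.89 dB.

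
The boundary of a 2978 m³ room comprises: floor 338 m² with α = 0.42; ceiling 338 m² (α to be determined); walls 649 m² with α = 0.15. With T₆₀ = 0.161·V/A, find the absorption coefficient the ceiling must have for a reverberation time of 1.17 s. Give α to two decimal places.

0.50

A = 0.161·V/T₆₀ = 0.161·2978/1.17 = 409.79 m² sabins.
Absorption from the other surfaces = 338·0.42 + 649·0.15 = 239.31 m², so the ceiling must supply 170.48 m² over 338 m².
α = 170.48/338 = 0.504.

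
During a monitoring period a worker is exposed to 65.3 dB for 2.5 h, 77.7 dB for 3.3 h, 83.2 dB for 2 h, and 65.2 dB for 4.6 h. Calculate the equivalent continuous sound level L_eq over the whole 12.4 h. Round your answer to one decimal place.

77.1 dB

The energy average is taken in the linear domain: L_eq = 10·log₁₀[(Σ tᵢ·10^(Lᵢ/10))/T], T = 12.4 h.
Σ tᵢ·10^(Lᵢ/10) = 2.5·10^(65.3/10) + 3.3·10^(77.7/10) + 2·10^(83.2/10) + 4.6·10^(65.2/10) = 6.359e+08.
L_eq = 10·log₁₀(6.359e+08/12.4) = 77.10 dB.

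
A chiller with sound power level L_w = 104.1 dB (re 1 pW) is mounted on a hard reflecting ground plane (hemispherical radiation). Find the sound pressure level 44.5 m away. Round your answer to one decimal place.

63.2 dB

The power spreads over a hemisphere of area 2π·r², so L_p = L_w − 10·log₁₀(2π·r²).
2π·r² = 1.244e+04 m², 10·log₁₀ of that is 40.949 dB.
L_p = 104.1 − 40.949 = 63.15 dB.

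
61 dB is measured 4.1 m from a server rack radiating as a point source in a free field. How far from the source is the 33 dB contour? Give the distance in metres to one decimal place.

The 28.0 dB drop corresponds to a distance ratio of 10^(28.0/20) for a point source.
r₂ = 4.1·10^((61−33)/20) = 4.1·10^(28.0/20) = 102.99 m.

103.0 m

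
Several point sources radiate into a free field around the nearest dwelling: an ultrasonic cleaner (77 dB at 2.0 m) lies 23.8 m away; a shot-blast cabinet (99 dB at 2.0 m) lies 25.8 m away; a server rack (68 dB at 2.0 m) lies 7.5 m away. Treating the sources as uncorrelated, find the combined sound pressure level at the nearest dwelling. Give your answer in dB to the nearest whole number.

77 dB

Propagate each source to the receiver with L = L_ref − 20·log₁₀(r/r_ref), then add intensities.
ultrasonic cleaner: 77 − 20·log₁₀(23.8/2.0) = 77 − 21.51 = 55.49 dB.
shot-blast cabinet: 99 − 20·log₁₀(25.8/2.0) = 99 − 22.21 = 76.79 dB.
server rack: 68 − 20·log₁₀(7.5/2.0) = 68 − 11.48 = 56.52 dB.
Σ 10^(L/10) = 4.854e+07 → L_total = 10·log₁₀(4.854e+07) = 76.86 dB.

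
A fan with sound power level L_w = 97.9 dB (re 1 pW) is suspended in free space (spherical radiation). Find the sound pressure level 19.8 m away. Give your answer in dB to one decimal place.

The power spreads over a sphere of area 4π·r², so L_p = L_w − 10·log₁₀(4π·r²).
4π·r² = 4927 m², 10·log₁₀ of that is 36.925 dB.
L_p = 97.9 − 36.925 = 60.97 dB.

61.0 dB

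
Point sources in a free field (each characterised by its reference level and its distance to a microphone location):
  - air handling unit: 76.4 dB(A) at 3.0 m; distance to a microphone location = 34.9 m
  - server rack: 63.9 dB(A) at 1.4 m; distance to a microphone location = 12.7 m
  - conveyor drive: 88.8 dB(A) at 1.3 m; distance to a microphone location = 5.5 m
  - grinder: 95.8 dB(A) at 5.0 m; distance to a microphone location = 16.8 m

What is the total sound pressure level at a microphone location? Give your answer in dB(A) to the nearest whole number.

First find each source's level at the receiver (point-source: −20·log₁₀(r/r_ref)), then combine on an intensity basis.
air handling unit: 76.4 − 20·log₁₀(34.9/3.0) = 76.4 − 21.31 = 55.09 dB(A).
server rack: 63.9 − 20·log₁₀(12.7/1.4) = 63.9 − 19.15 = 44.75 dB(A).
conveyor drive: 88.8 − 20·log₁₀(5.5/1.3) = 88.8 − 12.53 = 76.27 dB(A).
grinder: 95.8 − 20·log₁₀(16.8/5.0) = 95.8 − 10.53 = 85.27 dB(A).
Σ 10^(L/10) = 3.795e+08 → L_total = 10·log₁₀(3.795e+08) = 85.79 dB(A).

86 dB(A)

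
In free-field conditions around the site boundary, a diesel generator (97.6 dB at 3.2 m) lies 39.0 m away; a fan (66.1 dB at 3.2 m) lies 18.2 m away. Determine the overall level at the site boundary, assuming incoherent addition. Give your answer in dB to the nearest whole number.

76 dB

Propagate each source to the receiver with L = L_ref − 20·log₁₀(r/r_ref), then add intensities.
diesel generator: 97.6 − 20·log₁₀(39.0/3.2) = 97.6 − 21.72 = 75.88 dB.
fan: 66.1 − 20·log₁₀(18.2/3.2) = 66.1 − 15.10 = 51.00 dB.
Σ 10^(L/10) = 3.887e+07 → L_total = 10·log₁₀(3.887e+07) = 75.90 dB.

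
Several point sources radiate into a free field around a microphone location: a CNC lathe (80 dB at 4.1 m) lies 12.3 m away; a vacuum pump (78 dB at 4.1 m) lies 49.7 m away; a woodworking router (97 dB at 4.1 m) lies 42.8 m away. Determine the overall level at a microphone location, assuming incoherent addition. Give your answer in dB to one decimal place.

Propagate each source to the receiver with L = L_ref − 20·log₁₀(r/r_ref), then add intensities.
CNC lathe: 80 − 20·log₁₀(12.3/4.1) = 80 − 9.54 = 70.46 dB.
vacuum pump: 78 − 20·log₁₀(49.7/4.1) = 78 − 21.67 = 56.33 dB.
woodworking router: 97 − 20·log₁₀(42.8/4.1) = 97 − 20.37 = 76.63 dB.
Σ 10^(L/10) = 5.753e+07 → L_total = 10·log₁₀(5.753e+07) = 77.60 dB.

77.6 dB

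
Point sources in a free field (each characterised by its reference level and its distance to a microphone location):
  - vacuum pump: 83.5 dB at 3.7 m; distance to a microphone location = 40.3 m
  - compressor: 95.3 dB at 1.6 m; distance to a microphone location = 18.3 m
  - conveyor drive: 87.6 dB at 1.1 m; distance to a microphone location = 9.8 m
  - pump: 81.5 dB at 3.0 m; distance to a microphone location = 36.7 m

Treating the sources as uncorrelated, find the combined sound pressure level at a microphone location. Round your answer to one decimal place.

Apply inverse-square spreading to bring every level to the receiver, then sum 10^(L/10).
vacuum pump: 83.5 − 20·log₁₀(40.3/3.7) = 83.5 − 20.74 = 62.76 dB.
compressor: 95.3 − 20·log₁₀(18.3/1.6) = 95.3 − 21.17 = 74.13 dB.
conveyor drive: 87.6 − 20·log₁₀(9.8/1.1) = 87.6 − 19.00 = 68.60 dB.
pump: 81.5 − 20·log₁₀(36.7/3.0) = 81.5 − 21.75 = 59.75 dB.
Σ 10^(L/10) = 3.598e+07 → L_total = 10·log₁₀(3.598e+07) = 75.56 dB.

75.6 dB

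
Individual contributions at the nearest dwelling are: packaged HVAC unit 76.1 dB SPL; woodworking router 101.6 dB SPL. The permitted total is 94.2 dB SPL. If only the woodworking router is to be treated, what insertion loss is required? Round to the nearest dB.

Everything except the woodworking router sums to 10^(76.1/10) = 4.074e+07 in linear terms, 76.10 dB SPL.
To meet 94.2 dB SPL overall, the treated woodworking router may contribute at most 10^(94.2/10) − 4.074e+07 = 2.590e+09, i.e. 94.13 dB SPL.
Required insertion loss = 101.6 − 94.13 = 7.47 dB.

7 dB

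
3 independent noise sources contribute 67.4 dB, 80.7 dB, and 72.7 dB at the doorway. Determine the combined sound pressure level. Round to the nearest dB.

For uncorrelated sources the intensities add, so convert each level to linear form, sum, and take 10·log₁₀ of the total.
Σ 10^(L/10) = 10^(67.4/10) + 10^(80.7/10) + 10^(72.7/10) = 1.416e+08.
L_total = 10·log₁₀(1.416e+08) = 81.51 dB.

82 dB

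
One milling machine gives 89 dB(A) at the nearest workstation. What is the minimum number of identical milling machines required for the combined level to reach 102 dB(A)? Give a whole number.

20

The shortfall is 102 − 89 = 13.0 dB, and N units add 10·log₁₀ N, so need 10·log₁₀ N ≥ 13.0.
N ≥ 10^(13.0/10) = 19.953, so N = 20.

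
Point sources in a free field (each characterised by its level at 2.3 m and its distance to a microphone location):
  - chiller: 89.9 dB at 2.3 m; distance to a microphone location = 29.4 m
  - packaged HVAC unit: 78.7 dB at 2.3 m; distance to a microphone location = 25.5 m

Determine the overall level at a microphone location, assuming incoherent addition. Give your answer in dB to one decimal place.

68.2 dB

First find each source's level at the receiver (point-source: −20·log₁₀(r/r_ref)), then combine on an intensity basis.
chiller: 89.9 − 20·log₁₀(29.4/2.3) = 89.9 − 22.13 = 67.77 dB.
packaged HVAC unit: 78.7 − 20·log₁₀(25.5/2.3) = 78.7 − 20.90 = 57.80 dB.
Σ 10^(L/10) = 6.584e+06 → L_total = 10·log₁₀(6.584e+06) = 68.18 dB.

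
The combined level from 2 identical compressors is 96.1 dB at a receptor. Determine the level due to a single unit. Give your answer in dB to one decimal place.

93.1 dB

2 equal contributions raise the level by 10·log₁₀ 2 = 3.010 dB, so each unit alone gives 96.1 − 3.010.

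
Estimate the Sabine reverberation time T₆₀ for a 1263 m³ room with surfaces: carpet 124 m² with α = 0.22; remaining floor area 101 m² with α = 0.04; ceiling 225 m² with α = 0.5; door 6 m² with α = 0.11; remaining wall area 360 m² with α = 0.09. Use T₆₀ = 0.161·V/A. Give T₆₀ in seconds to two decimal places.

1.15 s

A = Σ Sᵢαᵢ = 124·0.22 + 101·0.04 + 225·0.5 + 6·0.11 + 360·0.09 = 176.88 m².
T₆₀ = 0.161 × 1263 / 176.88 = 1.150 s.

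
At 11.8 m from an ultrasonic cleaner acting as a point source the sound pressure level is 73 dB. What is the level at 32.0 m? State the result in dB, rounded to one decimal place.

For a point source, L₂ = L₁ − 20·log₁₀(r₂/r₁).
L₂ = 73 − 20·log₁₀(32.0/11.8) = 73 − 8.665 = 64.33 dB.

64.3 dB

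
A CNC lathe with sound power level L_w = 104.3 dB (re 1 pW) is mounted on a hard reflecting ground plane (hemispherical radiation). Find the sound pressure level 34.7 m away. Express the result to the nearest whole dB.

The power spreads over a hemisphere of area 2π·r², so L_p = L_w − 10·log₁₀(2π·r²).
2π·r² = 7566 m², 10·log₁₀ of that is 38.788 dB.
L_p = 104.3 − 38.788 = 65.51 dB.

66 dB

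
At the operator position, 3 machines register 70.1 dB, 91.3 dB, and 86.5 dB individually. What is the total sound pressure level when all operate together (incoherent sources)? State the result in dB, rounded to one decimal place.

92.6 dB

Incoherent sources combine by intensity addition: L_total = 10·log₁₀(Σ 10^(L_i/10)).
Σ 10^(L/10) = 10^(70.1/10) + 10^(91.3/10) + 10^(86.5/10) = 1.806e+09.
L_total = 10·log₁₀(1.806e+09) = 92.57 dB.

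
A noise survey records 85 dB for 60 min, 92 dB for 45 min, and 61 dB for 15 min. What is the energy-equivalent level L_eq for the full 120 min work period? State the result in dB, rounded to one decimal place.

The energy average is taken in the linear domain: L_eq = 10·log₁₀[(Σ tᵢ·10^(Lᵢ/10))/T], T = 120 min.
Σ tᵢ·10^(Lᵢ/10) = 60·10^(85/10) + 45·10^(92/10) + 15·10^(61/10) = 9.031e+10.
L_eq = 10·log₁₀(9.031e+10/120) = 88.77 dB.

88.8 dB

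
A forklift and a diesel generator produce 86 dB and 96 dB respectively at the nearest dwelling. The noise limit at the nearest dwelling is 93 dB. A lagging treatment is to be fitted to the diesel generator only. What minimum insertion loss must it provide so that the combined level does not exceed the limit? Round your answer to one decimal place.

Everything except the diesel generator sums to 10^(86/10) = 3.981e+08 in linear terms, 86.00 dB.
The limit corresponds to 10^(93/10) = 1.995e+09; subtracting the fixed part leaves 1.597e+09 for the diesel generator, i.e. 92.03 dB.
So the diesel generator must be reduced from 96 to 92.03 dB: IL = 3.97 dB.

4.0 dB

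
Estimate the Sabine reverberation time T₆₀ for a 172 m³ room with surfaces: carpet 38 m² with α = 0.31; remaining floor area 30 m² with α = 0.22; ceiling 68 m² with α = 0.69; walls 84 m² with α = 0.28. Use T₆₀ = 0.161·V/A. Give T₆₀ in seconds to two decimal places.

0.31 s

Summing Sᵢαᵢ: 38·0.31 + 30·0.22 + 68·0.69 + 84·0.28 = 88.82 m².
T₆₀ = 0.161 × 172 / 88.82 = 0.312 s.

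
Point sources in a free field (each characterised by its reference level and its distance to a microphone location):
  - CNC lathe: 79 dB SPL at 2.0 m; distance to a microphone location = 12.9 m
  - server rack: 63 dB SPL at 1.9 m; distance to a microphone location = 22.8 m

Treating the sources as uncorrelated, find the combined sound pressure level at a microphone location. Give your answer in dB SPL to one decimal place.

62.8 dB SPL

Apply inverse-square spreading to bring every level to the receiver, then sum 10^(L/10).
CNC lathe: 79 − 20·log₁₀(12.9/2.0) = 79 − 16.19 = 62.81 dB SPL.
server rack: 63 − 20·log₁₀(22.8/1.9) = 63 − 21.58 = 41.42 dB SPL.
Σ 10^(L/10) = 1.923e+06 → L_total = 10·log₁₀(1.923e+06) = 62.84 dB SPL.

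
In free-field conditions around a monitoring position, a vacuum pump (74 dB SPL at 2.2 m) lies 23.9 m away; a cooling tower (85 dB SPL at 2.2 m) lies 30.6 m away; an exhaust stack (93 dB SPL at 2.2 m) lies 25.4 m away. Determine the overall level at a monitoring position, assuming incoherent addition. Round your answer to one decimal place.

Propagate each source to the receiver with L = L_ref − 20·log₁₀(r/r_ref), then add intensities.
vacuum pump: 74 − 20·log₁₀(23.9/2.2) = 74 − 20.72 = 53.28 dB SPL.
cooling tower: 85 − 20·log₁₀(30.6/2.2) = 85 − 22.87 = 62.13 dB SPL.
exhaust stack: 93 − 20·log₁₀(25.4/2.2) = 93 − 21.25 = 71.75 dB SPL.
Σ 10^(L/10) = 1.682e+07 → L_total = 10·log₁₀(1.682e+07) = 72.26 dB SPL.

72.3 dB SPL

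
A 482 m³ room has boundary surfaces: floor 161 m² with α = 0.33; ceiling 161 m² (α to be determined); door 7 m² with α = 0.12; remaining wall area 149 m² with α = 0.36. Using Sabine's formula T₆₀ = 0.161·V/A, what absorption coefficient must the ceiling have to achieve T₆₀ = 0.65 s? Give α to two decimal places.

0.07

From T₆₀ = 0.161·V/A, the target T₆₀ = 0.65 s needs A = 0.161·482/0.65 = 119.39 m².
Absorption from the other surfaces = 161·0.33 + 7·0.12 + 149·0.36 = 107.61 m², so the ceiling must supply 11.78 m² over 161 m².
α = 11.78/161 = 0.073.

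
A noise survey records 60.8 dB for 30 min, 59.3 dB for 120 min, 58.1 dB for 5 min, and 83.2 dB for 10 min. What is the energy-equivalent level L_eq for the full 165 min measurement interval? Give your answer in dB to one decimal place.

The energy average is taken in the linear domain: L_eq = 10·log₁₀[(Σ tᵢ·10^(Lᵢ/10))/T], T = 165 min.
Σ tᵢ·10^(Lᵢ/10) = 30·10^(60.8/10) + 120·10^(59.3/10) + 5·10^(58.1/10) + 10·10^(83.2/10) = 2.231e+09.
L_eq = 10·log₁₀(2.231e+09/165) = 71.31 dB.

71.3 dB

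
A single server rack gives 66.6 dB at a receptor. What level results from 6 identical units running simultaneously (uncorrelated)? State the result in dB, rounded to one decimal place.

L_total = L₁ + 10·log₁₀ N for N identical incoherent sources.
L_total = 66.6 + 10·log₁₀(6) = 66.6 + 7.782 = 74.38 dB.

74.4 dB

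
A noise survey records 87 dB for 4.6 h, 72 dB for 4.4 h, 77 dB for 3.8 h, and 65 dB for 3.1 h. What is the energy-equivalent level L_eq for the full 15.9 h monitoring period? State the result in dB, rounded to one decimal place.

L_eq = 10·log₁₀[(1/T)·Σ tᵢ·10^(Lᵢ/10)] with T = 15.9 h.
Σ tᵢ·10^(Lᵢ/10) = 4.6·10^(87/10) + 4.4·10^(72/10) + 3.8·10^(77/10) + 3.1·10^(65/10) = 2.575e+09.
L_eq = 10·log₁₀(2.575e+09/15.9) = 82.09 dB.

82.1 dB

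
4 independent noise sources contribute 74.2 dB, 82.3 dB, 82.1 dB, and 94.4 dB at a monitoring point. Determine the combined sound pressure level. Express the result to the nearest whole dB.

For uncorrelated sources the intensities add, so convert each level to linear form, sum, and take 10·log₁₀ of the total.
Σ 10^(L/10) = 10^(74.2/10) + 10^(82.3/10) + 10^(82.1/10) + 10^(94.4/10) = 3.113e+09.
L_total = 10·log₁₀(3.113e+09) = 94.93 dB.

95 dB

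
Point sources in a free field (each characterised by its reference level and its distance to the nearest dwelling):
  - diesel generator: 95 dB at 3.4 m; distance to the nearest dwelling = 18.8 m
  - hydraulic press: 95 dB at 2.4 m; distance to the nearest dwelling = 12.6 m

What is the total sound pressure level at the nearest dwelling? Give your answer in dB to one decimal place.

First find each source's level at the receiver (point-source: −20·log₁₀(r/r_ref)), then combine on an intensity basis.
diesel generator: 95 − 20·log₁₀(18.8/3.4) = 95 − 14.85 = 80.15 dB.
hydraulic press: 95 − 20·log₁₀(12.6/2.4) = 95 − 14.40 = 80.60 dB.
Σ 10^(L/10) = 2.182e+08 → L_total = 10·log₁₀(2.182e+08) = 83.39 dB.

83.4 dB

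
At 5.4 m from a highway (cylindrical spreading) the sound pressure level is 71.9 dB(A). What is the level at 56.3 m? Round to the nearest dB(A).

Line-source attenuation: ΔL = 10·log₁₀(r₂/r₁) = 10·log₁₀(56.3/5.4) = 10.181 dB.
L₂ = 71.9 − 10·log₁₀(56.3/5.4) = 71.9 − 10.181 = 61.72 dB(A).

62 dB(A)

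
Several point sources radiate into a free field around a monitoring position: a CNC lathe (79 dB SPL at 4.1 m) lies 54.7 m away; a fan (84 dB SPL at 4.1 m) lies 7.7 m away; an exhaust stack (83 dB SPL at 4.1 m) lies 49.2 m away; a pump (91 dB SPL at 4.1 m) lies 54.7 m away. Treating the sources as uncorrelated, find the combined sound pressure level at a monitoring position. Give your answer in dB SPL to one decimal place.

Propagate each source to the receiver with L = L_ref − 20·log₁₀(r/r_ref), then add intensities.
CNC lathe: 79 − 20·log₁₀(54.7/4.1) = 79 − 22.50 = 56.50 dB SPL.
fan: 84 − 20·log₁₀(7.7/4.1) = 84 − 5.47 = 78.53 dB SPL.
exhaust stack: 83 − 20·log₁₀(49.2/4.1) = 83 − 21.58 = 61.42 dB SPL.
pump: 91 − 20·log₁₀(54.7/4.1) = 91 − 22.50 = 68.50 dB SPL.
Σ 10^(L/10) = 8.012e+07 → L_total = 10·log₁₀(8.012e+07) = 79.04 dB SPL.

79.0 dB SPL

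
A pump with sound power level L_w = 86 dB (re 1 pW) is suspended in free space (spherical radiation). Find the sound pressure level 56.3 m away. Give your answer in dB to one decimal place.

40.0 dB

L_p = L_w − 10·log₁₀(4π·r²) with r = 56.3 m.
4π·r² = 3.983e+04 m², 10·log₁₀ of that is 46.002 dB.
L_p = 86 − 46.002 = 40.00 dB.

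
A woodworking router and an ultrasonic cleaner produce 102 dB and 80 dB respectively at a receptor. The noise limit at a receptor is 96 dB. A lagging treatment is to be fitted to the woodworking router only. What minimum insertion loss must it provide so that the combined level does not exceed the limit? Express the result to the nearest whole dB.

6 dB

Fixed contribution from the other source: Σ 10^(L/10) = 10^(80/10) = 1.000e+08 (80.00 dB).
The limit corresponds to 10^(96/10) = 3.981e+09; subtracting the fixed part leaves 3.881e+09 for the woodworking router, i.e. 95.89 dB.
So the woodworking router must be reduced from 102 to 95.89 dB: IL = 6.11 dB.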